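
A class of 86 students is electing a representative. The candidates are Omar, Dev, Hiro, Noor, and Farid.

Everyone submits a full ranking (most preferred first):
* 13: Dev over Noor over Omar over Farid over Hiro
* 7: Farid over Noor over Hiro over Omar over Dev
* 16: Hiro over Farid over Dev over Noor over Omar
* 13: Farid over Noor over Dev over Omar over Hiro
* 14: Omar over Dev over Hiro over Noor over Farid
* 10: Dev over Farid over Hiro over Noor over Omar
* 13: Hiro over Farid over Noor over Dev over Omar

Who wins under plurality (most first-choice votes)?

Hiro

First-place votes: Omar 14, Dev 23, Hiro 29, Noor 0, Farid 20.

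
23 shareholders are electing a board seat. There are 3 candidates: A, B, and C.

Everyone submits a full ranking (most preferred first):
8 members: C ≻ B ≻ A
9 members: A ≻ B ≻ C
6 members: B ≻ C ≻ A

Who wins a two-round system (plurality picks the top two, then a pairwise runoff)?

Round 1 first-place votes: A 9, B 6, C 8. A and C advance.
Runoff: A is ranked above C on 9 ballots, C above A on 14.

C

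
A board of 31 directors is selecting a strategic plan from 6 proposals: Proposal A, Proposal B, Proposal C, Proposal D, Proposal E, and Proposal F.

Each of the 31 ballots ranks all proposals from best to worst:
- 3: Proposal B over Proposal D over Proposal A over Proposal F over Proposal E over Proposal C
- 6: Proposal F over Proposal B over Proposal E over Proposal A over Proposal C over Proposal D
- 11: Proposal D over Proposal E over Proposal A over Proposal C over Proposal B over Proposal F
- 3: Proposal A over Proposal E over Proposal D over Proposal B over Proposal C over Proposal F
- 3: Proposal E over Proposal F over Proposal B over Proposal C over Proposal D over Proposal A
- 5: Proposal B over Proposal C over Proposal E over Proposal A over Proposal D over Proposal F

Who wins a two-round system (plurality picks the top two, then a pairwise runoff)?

Proposal B

Round 1 first-place votes: Proposal A 3, Proposal B 8, Proposal C 0, Proposal D 11, Proposal E 3, Proposal F 6. Proposal D and Proposal B advance.
Runoff: Proposal D is ranked above Proposal B on 14 ballots, Proposal B above Proposal D on 17.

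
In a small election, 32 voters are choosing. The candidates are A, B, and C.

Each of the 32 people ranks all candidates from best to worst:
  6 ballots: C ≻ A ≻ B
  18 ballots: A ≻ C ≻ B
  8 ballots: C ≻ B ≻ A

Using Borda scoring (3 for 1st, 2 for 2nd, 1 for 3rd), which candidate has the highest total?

C

A: 6×2 + 18×3 + 8×1 = 74
B: 6×1 + 18×1 + 8×2 = 40
C: 6×3 + 18×2 + 8×3 = 78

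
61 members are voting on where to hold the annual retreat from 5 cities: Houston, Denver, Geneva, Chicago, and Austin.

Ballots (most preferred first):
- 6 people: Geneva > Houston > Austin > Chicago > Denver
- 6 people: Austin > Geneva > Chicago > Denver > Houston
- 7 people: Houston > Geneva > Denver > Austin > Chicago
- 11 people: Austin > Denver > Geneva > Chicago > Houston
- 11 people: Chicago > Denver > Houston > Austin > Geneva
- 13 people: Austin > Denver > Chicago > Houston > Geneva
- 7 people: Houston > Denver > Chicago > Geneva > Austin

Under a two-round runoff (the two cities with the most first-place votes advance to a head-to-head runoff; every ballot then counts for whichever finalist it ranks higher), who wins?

Houston

Round 1 first-place votes: Houston 14, Denver 0, Geneva 6, Chicago 11, Austin 30. Austin and Houston advance.
Runoff: Austin is ranked above Houston on 30 ballots, Houston above Austin on 31.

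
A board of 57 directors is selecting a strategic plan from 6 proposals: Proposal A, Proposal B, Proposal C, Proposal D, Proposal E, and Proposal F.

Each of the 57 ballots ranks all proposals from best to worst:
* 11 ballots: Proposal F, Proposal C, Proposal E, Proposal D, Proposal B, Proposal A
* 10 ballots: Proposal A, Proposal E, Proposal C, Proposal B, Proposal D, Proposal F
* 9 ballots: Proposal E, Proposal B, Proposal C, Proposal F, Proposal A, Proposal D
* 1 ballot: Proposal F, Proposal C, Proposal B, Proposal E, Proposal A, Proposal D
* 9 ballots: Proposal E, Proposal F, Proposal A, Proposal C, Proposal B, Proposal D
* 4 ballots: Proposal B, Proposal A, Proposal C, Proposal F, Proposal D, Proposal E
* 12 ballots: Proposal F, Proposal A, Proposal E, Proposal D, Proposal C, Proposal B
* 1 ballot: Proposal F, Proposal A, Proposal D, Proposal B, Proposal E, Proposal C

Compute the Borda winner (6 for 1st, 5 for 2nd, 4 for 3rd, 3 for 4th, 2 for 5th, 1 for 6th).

Proposal A: 11×1 + 10×6 + 9×2 + 1×2 + 9×4 + 4×5 + 12×5 + 1×5 = 212
Proposal B: 11×2 + 10×3 + 9×5 + 1×4 + 9×2 + 4×6 + 12×1 + 1×3 = 158
Proposal C: 11×5 + 10×4 + 9×4 + 1×5 + 9×3 + 4×4 + 12×2 + 1×1 = 204
Proposal D: 11×3 + 10×2 + 9×1 + 1×1 + 9×1 + 4×2 + 12×3 + 1×4 = 120
Proposal E: 11×4 + 10×5 + 9×6 + 1×3 + 9×6 + 4×1 + 12×4 + 1×2 = 259
Proposal F: 11×6 + 10×1 + 9×3 + 1×6 + 9×5 + 4×3 + 12×6 + 1×6 = 244

Proposal E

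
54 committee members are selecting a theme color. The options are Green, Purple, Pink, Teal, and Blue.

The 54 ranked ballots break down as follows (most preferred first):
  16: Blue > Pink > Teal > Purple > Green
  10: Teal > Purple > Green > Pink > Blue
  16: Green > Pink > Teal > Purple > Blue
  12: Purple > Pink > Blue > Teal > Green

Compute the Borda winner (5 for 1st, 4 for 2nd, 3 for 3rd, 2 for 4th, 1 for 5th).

Pink

Green: 16×1 + 10×3 + 16×5 + 12×1 = 138
Purple: 16×2 + 10×4 + 16×2 + 12×5 = 164
Pink: 16×4 + 10×2 + 16×4 + 12×4 = 196
Teal: 16×3 + 10×5 + 16×3 + 12×2 = 170
Blue: 16×5 + 10×1 + 16×1 + 12×3 = 142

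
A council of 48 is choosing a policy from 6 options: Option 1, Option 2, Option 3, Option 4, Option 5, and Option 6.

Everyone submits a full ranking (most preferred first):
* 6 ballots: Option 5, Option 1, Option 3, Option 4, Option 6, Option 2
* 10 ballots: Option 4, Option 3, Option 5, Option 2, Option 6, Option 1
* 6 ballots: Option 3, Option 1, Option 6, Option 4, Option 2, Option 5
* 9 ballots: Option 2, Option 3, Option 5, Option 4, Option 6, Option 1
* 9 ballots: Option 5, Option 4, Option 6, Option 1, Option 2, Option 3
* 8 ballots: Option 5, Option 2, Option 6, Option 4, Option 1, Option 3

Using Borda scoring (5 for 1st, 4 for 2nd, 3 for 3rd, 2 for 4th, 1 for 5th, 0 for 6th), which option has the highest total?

Option 1: 6×4 + 10×0 + 6×4 + 9×0 + 9×2 + 8×1 = 74
Option 2: 6×0 + 10×2 + 6×1 + 9×5 + 9×1 + 8×4 = 112
Option 3: 6×3 + 10×4 + 6×5 + 9×4 + 9×0 + 8×0 = 124
Option 4: 6×2 + 10×5 + 6×2 + 9×2 + 9×4 + 8×2 = 144
Option 5: 6×5 + 10×3 + 6×0 + 9×3 + 9×5 + 8×5 = 172
Option 6: 6×1 + 10×1 + 6×3 + 9×1 + 9×3 + 8×3 = 94

Option 5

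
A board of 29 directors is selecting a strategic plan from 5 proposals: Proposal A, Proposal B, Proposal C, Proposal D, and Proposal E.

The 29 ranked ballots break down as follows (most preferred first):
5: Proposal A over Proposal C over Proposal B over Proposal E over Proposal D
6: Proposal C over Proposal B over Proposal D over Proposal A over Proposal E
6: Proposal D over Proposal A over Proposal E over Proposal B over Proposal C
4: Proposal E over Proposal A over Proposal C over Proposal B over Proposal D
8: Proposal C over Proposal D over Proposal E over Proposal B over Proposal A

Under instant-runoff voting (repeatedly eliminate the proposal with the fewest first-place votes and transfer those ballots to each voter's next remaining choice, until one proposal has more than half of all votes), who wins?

Round 1: Proposal A 5, Proposal B 0, Proposal C 14, Proposal D 6, Proposal E 4. Proposal B eliminated.
Round 2: Proposal A 5, Proposal C 14, Proposal D 6, Proposal E 4. Proposal E eliminated.
Round 3: Proposal A 9, Proposal C 14, Proposal D 6. Proposal D eliminated.
Round 4: Proposal A 15, Proposal C 14. Proposal A has a majority (≥15).

Proposal A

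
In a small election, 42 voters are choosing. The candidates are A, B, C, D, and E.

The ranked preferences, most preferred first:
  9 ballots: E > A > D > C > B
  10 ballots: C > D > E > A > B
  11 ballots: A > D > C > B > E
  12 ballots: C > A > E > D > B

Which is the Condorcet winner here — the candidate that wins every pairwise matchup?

C vs A: 22–20
C vs B: 42–0
C vs D: 22–20
C vs E: 33–9
C beats every other candidate.

C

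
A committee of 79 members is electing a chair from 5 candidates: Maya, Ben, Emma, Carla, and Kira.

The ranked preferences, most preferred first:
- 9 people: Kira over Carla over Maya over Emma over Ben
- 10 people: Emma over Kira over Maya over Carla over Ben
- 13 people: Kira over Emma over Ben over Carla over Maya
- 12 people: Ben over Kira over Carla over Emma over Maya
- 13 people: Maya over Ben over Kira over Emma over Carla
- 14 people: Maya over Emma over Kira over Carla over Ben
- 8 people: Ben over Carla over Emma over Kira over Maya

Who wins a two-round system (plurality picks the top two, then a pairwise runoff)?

Round 1 first-place votes: Maya 27, Ben 20, Emma 10, Carla 0, Kira 22. Maya and Kira advance.
Runoff: Maya is ranked above Kira on 27 ballots, Kira above Maya on 52.

Kira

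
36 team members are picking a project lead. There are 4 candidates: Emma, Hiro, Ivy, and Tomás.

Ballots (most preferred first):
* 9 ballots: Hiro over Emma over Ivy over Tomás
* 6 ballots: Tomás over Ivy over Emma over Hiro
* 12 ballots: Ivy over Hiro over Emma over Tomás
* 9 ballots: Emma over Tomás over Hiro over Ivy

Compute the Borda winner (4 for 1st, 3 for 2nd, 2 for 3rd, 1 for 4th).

Emma: 9×3 + 6×2 + 12×2 + 9×4 = 99
Hiro: 9×4 + 6×1 + 12×3 + 9×2 = 96
Ivy: 9×2 + 6×3 + 12×4 + 9×1 = 93
Tomás: 9×1 + 6×4 + 12×1 + 9×3 = 72

Emma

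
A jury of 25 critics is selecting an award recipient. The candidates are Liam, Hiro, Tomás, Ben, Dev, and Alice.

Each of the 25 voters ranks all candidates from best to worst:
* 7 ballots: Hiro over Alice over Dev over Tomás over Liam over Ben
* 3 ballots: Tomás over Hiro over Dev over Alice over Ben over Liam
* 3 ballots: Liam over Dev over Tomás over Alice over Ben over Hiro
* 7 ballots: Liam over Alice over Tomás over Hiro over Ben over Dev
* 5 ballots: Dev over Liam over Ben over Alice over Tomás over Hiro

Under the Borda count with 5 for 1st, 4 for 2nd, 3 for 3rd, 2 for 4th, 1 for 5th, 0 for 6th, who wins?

Alice

Liam: 7×1 + 3×0 + 3×5 + 7×5 + 5×4 = 77
Hiro: 7×5 + 3×4 + 3×0 + 7×2 + 5×0 = 61
Tomás: 7×2 + 3×5 + 3×3 + 7×3 + 5×1 = 64
Ben: 7×0 + 3×1 + 3×1 + 7×1 + 5×3 = 28
Dev: 7×3 + 3×3 + 3×4 + 7×0 + 5×5 = 67
Alice: 7×4 + 3×2 + 3×2 + 7×4 + 5×2 = 78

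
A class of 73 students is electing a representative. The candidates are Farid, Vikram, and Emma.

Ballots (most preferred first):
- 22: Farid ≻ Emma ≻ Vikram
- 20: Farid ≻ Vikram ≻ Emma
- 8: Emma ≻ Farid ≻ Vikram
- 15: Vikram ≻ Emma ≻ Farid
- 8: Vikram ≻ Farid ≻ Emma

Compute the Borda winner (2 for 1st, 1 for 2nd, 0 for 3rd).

Farid: 22×2 + 20×2 + 8×1 + 15×0 + 8×1 = 100
Vikram: 22×0 + 20×1 + 8×0 + 15×2 + 8×2 = 66
Emma: 22×1 + 20×0 + 8×2 + 15×1 + 8×0 = 53

Farid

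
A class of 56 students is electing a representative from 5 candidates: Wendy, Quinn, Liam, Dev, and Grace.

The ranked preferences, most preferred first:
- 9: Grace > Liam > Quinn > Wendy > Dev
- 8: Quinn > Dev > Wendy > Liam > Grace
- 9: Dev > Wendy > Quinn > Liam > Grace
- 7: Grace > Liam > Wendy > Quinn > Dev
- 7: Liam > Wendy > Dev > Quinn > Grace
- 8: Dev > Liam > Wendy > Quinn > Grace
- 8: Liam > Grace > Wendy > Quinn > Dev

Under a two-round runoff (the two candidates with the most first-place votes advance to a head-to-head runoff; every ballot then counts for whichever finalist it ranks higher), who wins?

Round 1 first-place votes: Wendy 0, Quinn 8, Liam 15, Dev 17, Grace 16. Dev and Grace advance.
Runoff: Dev is ranked above Grace on 32 ballots, Grace above Dev on 24.

Dev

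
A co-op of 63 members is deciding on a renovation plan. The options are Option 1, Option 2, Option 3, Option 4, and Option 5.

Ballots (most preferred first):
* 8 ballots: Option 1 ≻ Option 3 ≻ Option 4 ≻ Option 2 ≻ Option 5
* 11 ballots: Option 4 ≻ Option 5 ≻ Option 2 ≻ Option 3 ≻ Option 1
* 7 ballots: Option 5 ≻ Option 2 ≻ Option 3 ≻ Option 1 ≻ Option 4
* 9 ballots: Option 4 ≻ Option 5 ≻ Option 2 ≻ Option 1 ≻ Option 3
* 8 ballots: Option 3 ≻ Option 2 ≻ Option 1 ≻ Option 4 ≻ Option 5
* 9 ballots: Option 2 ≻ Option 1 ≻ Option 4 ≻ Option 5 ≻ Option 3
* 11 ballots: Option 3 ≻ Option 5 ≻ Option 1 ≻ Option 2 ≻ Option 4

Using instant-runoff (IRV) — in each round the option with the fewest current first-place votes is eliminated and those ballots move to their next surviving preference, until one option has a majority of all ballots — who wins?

Round 1: Option 1 8, Option 2 9, Option 3 19, Option 4 20, Option 5 7. Option 5 eliminated.
Round 2: Option 1 8, Option 2 16, Option 3 19, Option 4 20. Option 1 eliminated.
Round 3: Option 2 16, Option 3 27, Option 4 20. Option 2 eliminated.
Round 4: Option 3 34, Option 4 29. Option 3 has a majority (≥32).

Option 3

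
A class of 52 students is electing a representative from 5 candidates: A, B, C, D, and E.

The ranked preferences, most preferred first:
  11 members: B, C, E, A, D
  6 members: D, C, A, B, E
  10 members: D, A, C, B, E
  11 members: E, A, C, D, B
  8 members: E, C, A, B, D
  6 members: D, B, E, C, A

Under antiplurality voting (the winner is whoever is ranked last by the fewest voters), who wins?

Last-place votes: A 6, B 11, C 0, D 19, E 16.

C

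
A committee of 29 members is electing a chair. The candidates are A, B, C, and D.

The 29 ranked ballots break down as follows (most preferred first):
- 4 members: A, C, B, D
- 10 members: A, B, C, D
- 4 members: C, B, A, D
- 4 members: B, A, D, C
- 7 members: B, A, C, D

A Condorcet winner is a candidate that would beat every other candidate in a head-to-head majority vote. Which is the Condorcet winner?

B vs A: 15–14
B vs C: 21–8
B vs D: 29–0
B beats every other candidate.

B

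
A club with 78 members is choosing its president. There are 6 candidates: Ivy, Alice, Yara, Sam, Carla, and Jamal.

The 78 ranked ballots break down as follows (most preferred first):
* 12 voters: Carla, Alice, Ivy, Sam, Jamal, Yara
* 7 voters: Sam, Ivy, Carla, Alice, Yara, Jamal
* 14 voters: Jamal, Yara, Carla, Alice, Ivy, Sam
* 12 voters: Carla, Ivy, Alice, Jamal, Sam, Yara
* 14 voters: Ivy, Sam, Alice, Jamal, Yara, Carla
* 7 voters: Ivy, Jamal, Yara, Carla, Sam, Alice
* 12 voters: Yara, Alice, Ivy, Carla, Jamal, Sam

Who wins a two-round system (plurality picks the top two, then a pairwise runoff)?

Ivy

Round 1 first-place votes: Ivy 21, Alice 0, Yara 12, Sam 7, Carla 24, Jamal 14. Carla and Ivy advance.
Runoff: Carla is ranked above Ivy on 38 ballots, Ivy above Carla on 40.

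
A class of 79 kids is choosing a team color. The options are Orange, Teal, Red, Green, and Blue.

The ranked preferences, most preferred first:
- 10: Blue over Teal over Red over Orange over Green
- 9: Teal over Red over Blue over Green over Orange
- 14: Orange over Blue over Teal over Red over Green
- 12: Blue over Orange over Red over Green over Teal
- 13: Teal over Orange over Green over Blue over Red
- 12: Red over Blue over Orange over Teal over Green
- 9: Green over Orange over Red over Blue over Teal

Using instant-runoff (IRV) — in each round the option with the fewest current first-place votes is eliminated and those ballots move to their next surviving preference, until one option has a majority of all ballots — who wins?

Round 1: Orange 14, Teal 22, Red 12, Green 9, Blue 22. Green eliminated.
Round 2: Orange 23, Teal 22, Red 12, Blue 22. Red eliminated.
Round 3: Orange 23, Teal 22, Blue 34. Teal eliminated.
Round 4: Orange 36, Blue 43. Blue has a majority (≥40).

Blue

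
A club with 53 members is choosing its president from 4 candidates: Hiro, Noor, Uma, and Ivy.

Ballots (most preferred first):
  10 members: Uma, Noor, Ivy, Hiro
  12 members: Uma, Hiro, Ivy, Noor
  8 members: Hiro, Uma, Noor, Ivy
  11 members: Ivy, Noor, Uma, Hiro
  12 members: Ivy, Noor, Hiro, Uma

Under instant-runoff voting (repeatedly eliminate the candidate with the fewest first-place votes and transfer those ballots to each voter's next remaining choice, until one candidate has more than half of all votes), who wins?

Uma

Round 1: Hiro 8, Noor 0, Uma 22, Ivy 23. Noor eliminated.
Round 2: Hiro 8, Uma 22, Ivy 23. Hiro eliminated.
Round 3: Uma 30, Ivy 23. Uma has a majority (≥27).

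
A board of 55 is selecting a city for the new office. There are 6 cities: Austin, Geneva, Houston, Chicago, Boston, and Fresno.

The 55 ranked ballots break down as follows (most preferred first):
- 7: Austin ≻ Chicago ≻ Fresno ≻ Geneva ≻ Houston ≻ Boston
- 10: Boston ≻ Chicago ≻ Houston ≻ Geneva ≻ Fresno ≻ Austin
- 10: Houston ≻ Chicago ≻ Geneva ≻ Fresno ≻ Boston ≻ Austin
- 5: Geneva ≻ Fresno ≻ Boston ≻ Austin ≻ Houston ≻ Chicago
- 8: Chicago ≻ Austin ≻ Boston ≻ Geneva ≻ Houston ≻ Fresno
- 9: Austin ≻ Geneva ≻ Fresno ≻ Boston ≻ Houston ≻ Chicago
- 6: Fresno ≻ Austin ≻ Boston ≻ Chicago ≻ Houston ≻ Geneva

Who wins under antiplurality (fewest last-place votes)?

Last-place votes: Austin 20, Geneva 6, Houston 0, Chicago 14, Boston 7, Fresno 8.

Houston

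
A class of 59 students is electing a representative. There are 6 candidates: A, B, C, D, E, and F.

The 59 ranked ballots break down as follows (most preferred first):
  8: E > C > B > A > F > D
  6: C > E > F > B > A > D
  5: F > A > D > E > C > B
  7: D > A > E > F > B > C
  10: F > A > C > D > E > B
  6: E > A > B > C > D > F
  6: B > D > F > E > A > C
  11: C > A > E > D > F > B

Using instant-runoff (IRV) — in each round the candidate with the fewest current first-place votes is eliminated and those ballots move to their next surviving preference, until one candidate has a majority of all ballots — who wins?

E

Round 1: A 0, B 6, C 17, D 7, E 14, F 15. A eliminated.
Round 2: B 6, C 17, D 7, E 14, F 15. B eliminated.
Round 3: C 17, D 13, E 14, F 15. D eliminated.
Round 4: C 17, E 21, F 21. C eliminated.
Round 5: E 38, F 21. E has a majority (≥30).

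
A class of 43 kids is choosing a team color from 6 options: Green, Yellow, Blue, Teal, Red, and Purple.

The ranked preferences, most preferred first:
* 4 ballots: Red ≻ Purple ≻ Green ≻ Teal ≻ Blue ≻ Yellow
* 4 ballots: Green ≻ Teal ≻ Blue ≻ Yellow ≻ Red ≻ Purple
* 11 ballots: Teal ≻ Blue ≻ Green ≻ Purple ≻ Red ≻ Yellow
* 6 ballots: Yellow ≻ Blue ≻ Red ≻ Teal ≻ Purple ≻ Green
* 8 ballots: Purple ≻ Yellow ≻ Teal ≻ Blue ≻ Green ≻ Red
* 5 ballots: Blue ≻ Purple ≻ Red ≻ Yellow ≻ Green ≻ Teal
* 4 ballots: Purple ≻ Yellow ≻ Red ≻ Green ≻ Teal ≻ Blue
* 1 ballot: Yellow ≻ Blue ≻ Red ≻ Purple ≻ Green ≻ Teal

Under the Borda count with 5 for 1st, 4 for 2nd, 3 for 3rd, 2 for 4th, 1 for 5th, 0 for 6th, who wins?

Green: 4×3 + 4×5 + 11×3 + 6×0 + 8×1 + 5×1 + 4×2 + 1×1 = 87
Yellow: 4×0 + 4×2 + 11×0 + 6×5 + 8×4 + 5×2 + 4×4 + 1×5 = 101
Blue: 4×1 + 4×3 + 11×4 + 6×4 + 8×2 + 5×5 + 4×0 + 1×4 = 129
Teal: 4×2 + 4×4 + 11×5 + 6×2 + 8×3 + 5×0 + 4×1 + 1×0 = 119
Red: 4×5 + 4×1 + 11×1 + 6×3 + 8×0 + 5×3 + 4×3 + 1×3 = 83
Purple: 4×4 + 4×0 + 11×2 + 6×1 + 8×5 + 5×4 + 4×5 + 1×2 = 126

Blue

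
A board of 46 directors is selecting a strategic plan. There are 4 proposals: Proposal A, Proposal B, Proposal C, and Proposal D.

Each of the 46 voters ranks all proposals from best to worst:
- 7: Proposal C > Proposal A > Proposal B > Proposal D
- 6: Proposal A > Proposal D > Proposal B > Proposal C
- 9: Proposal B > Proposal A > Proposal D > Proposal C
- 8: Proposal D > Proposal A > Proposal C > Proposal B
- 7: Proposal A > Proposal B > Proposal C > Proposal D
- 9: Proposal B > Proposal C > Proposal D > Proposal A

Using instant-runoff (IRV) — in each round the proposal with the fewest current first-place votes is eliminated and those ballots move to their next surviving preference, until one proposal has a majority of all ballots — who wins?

Proposal A

Round 1: Proposal A 13, Proposal B 18, Proposal C 7, Proposal D 8. Proposal C eliminated.
Round 2: Proposal A 20, Proposal B 18, Proposal D 8. Proposal D eliminated.
Round 3: Proposal A 28, Proposal B 18. Proposal A has a majority (≥24).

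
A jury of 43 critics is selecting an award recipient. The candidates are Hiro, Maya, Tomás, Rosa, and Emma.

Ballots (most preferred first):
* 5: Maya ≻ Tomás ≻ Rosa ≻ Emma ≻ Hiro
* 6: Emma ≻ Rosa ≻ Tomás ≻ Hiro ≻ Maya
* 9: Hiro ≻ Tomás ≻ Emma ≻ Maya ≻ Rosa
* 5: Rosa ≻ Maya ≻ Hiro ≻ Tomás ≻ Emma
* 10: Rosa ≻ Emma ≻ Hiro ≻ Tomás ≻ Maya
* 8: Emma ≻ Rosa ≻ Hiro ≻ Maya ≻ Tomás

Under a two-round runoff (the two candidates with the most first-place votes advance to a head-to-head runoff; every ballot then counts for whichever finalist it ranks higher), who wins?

Round 1 first-place votes: Hiro 9, Maya 5, Tomás 0, Rosa 15, Emma 14. Rosa and Emma advance.
Runoff: Rosa is ranked above Emma on 20 ballots, Emma above Rosa on 23.

Emma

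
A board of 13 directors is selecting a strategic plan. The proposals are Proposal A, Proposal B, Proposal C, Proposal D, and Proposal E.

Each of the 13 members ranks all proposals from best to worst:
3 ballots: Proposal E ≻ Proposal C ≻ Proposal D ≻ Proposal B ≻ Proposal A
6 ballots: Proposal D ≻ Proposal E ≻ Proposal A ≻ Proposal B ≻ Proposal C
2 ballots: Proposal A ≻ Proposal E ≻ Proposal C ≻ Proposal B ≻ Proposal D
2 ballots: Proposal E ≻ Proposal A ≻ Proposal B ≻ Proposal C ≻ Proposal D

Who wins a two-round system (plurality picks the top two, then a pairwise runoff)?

Round 1 first-place votes: Proposal A 2, Proposal B 0, Proposal C 0, Proposal D 6, Proposal E 5. Proposal D and Proposal E advance.
Runoff: Proposal D is ranked above Proposal E on 6 ballots, Proposal E above Proposal D on 7.

Proposal E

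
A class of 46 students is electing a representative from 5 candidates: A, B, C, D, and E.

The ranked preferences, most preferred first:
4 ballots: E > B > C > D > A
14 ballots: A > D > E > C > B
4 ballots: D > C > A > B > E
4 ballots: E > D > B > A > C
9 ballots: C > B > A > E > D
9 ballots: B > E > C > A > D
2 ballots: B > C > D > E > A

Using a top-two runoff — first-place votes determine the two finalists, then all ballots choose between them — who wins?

B

Round 1 first-place votes: A 14, B 11, C 9, D 4, E 8. A and B advance.
Runoff: A is ranked above B on 18 ballots, B above A on 28.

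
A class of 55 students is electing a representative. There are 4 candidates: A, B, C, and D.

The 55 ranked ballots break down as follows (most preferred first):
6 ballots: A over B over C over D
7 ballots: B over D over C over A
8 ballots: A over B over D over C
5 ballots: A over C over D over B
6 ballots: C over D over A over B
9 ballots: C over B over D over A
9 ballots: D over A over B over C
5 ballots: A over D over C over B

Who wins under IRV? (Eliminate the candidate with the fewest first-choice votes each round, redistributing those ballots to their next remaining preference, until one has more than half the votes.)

Round 1: A 24, B 7, C 15, D 9. B eliminated.
Round 2: A 24, C 15, D 16. C eliminated.
Round 3: A 24, D 31. D has a majority (≥28).

D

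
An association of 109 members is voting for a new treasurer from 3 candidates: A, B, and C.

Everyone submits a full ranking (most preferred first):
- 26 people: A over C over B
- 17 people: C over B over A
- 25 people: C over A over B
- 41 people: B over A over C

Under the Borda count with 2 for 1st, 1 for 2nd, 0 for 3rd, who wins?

A

A: 26×2 + 17×0 + 25×1 + 41×1 = 118
B: 26×0 + 17×1 + 25×0 + 41×2 = 99
C: 26×1 + 17×2 + 25×2 + 41×0 = 110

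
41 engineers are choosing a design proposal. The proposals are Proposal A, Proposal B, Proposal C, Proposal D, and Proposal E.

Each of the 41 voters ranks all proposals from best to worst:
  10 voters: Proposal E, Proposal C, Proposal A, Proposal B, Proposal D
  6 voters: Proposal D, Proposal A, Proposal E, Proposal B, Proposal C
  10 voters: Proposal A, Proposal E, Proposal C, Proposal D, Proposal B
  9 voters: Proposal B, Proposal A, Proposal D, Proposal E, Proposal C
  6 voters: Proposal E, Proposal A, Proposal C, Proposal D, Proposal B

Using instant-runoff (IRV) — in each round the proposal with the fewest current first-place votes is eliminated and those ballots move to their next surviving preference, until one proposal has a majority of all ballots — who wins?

Proposal A

Round 1: Proposal A 10, Proposal B 9, Proposal C 0, Proposal D 6, Proposal E 16. Proposal C eliminated.
Round 2: Proposal A 10, Proposal B 9, Proposal D 6, Proposal E 16. Proposal D eliminated.
Round 3: Proposal A 16, Proposal B 9, Proposal E 16. Proposal B eliminated.
Round 4: Proposal A 25, Proposal E 16. Proposal A has a majority (≥21).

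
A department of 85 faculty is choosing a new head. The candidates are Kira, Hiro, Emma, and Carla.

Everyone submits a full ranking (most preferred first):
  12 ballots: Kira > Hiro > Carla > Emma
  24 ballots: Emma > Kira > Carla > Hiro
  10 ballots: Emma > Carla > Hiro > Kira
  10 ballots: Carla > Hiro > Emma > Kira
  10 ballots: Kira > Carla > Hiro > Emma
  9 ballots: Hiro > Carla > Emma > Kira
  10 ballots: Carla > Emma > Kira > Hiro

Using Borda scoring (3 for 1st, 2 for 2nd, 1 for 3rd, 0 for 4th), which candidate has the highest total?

Kira: 12×3 + 24×2 + 10×0 + 10×0 + 10×3 + 9×0 + 10×1 = 124
Hiro: 12×2 + 24×0 + 10×1 + 10×2 + 10×1 + 9×3 + 10×0 = 91
Emma: 12×0 + 24×3 + 10×3 + 10×1 + 10×0 + 9×1 + 10×2 = 141
Carla: 12×1 + 24×1 + 10×2 + 10×3 + 10×2 + 9×2 + 10×3 = 154

Carla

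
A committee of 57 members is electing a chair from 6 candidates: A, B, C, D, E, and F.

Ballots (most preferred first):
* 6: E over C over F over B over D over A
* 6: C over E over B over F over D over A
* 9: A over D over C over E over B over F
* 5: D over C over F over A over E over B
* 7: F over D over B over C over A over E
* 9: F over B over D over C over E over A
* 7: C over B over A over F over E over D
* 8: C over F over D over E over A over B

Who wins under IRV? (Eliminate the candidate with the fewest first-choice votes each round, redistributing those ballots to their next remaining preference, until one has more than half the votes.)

Round 1: A 9, B 0, C 21, D 5, E 6, F 16. B eliminated.
Round 2: A 9, C 21, D 5, E 6, F 16. D eliminated.
Round 3: A 9, C 26, E 6, F 16. E eliminated.
Round 4: A 9, C 32, F 16. C has a majority (≥29).

C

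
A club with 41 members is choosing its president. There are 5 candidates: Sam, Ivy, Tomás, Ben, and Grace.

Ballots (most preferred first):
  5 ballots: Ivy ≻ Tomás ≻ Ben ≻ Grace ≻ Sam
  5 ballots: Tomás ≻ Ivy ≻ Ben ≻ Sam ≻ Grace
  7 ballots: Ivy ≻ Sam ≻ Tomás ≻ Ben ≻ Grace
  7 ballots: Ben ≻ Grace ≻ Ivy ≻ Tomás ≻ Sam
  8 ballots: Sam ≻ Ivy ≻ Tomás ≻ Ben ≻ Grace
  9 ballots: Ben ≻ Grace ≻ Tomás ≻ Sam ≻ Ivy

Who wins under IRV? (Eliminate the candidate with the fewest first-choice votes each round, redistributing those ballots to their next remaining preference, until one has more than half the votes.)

Ivy

Round 1: Sam 8, Ivy 12, Tomás 5, Ben 16, Grace 0. Grace eliminated.
Round 2: Sam 8, Ivy 12, Tomás 5, Ben 16. Tomás eliminated.
Round 3: Sam 8, Ivy 17, Ben 16. Sam eliminated.
Round 4: Ivy 25, Ben 16. Ivy has a majority (≥21).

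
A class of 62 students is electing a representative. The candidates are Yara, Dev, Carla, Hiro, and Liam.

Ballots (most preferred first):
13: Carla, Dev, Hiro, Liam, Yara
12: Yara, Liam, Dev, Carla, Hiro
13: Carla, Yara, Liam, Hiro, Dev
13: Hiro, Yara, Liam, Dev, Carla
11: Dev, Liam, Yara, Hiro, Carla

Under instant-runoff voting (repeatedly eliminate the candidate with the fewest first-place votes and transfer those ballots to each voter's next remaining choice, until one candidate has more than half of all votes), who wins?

Yara

Round 1: Yara 12, Dev 11, Carla 26, Hiro 13, Liam 0. Liam eliminated.
Round 2: Yara 12, Dev 11, Carla 26, Hiro 13. Dev eliminated.
Round 3: Yara 23, Carla 26, Hiro 13. Hiro eliminated.
Round 4: Yara 36, Carla 26. Yara has a majority (≥32).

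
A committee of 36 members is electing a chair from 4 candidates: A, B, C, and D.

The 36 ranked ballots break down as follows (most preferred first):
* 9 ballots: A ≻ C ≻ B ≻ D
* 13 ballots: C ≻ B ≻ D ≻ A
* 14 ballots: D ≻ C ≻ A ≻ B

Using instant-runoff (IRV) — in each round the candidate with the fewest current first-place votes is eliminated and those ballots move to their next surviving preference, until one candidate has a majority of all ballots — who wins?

C

Round 1: A 9, B 0, C 13, D 14. B eliminated.
Round 2: A 9, C 13, D 14. A eliminated.
Round 3: C 22, D 14. C has a majority (≥19).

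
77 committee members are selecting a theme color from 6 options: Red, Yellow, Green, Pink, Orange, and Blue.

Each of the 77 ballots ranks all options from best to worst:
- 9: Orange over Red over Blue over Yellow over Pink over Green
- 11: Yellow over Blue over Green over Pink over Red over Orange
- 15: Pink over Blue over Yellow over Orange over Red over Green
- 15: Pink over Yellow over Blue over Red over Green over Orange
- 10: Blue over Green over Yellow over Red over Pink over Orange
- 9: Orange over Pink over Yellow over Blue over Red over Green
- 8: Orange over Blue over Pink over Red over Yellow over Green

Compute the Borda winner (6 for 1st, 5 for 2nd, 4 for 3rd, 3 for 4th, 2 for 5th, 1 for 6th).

Red: 9×5 + 11×2 + 15×2 + 15×3 + 10×3 + 9×2 + 8×3 = 214
Yellow: 9×3 + 11×6 + 15×4 + 15×5 + 10×4 + 9×4 + 8×2 = 320
Green: 9×1 + 11×4 + 15×1 + 15×2 + 10×5 + 9×1 + 8×1 = 165
Pink: 9×2 + 11×3 + 15×6 + 15×6 + 10×2 + 9×5 + 8×4 = 328
Orange: 9×6 + 11×1 + 15×3 + 15×1 + 10×1 + 9×6 + 8×6 = 237
Blue: 9×4 + 11×5 + 15×5 + 15×4 + 10×6 + 9×3 + 8×5 = 353

Blue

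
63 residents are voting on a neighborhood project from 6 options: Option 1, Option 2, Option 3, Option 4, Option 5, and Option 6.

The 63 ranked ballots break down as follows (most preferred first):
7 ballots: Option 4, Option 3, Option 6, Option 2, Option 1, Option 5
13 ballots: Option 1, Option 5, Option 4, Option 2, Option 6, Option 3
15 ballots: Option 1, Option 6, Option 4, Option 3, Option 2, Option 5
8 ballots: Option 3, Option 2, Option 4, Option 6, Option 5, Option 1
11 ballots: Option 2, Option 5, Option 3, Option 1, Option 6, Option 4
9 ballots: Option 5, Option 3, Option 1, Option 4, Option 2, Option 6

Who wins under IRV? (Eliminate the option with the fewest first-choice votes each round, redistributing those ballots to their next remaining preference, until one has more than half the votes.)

Round 1: Option 1 28, Option 2 11, Option 3 8, Option 4 7, Option 5 9, Option 6 0. Option 6 eliminated.
Round 2: Option 1 28, Option 2 11, Option 3 8, Option 4 7, Option 5 9. Option 4 eliminated.
Round 3: Option 1 28, Option 2 11, Option 3 15, Option 5 9. Option 5 eliminated.
Round 4: Option 1 28, Option 2 11, Option 3 24. Option 2 eliminated.
Round 5: Option 1 28, Option 3 35. Option 3 has a majority (≥32).

Option 3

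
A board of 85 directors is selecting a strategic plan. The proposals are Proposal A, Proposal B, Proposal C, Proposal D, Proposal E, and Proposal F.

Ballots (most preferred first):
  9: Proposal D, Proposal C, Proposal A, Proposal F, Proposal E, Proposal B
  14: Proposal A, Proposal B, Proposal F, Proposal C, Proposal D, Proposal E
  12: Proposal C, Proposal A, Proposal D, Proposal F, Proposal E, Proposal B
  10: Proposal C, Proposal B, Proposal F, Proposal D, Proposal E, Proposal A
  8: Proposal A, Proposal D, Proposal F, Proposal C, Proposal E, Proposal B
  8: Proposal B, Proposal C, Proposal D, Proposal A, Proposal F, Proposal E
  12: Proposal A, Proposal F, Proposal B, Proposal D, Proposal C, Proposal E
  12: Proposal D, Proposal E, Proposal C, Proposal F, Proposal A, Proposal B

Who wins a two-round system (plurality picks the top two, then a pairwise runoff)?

Round 1 first-place votes: Proposal A 34, Proposal B 8, Proposal C 22, Proposal D 21, Proposal E 0, Proposal F 0. Proposal A and Proposal C advance.
Runoff: Proposal A is ranked above Proposal C on 34 ballots, Proposal C above Proposal A on 51.

Proposal C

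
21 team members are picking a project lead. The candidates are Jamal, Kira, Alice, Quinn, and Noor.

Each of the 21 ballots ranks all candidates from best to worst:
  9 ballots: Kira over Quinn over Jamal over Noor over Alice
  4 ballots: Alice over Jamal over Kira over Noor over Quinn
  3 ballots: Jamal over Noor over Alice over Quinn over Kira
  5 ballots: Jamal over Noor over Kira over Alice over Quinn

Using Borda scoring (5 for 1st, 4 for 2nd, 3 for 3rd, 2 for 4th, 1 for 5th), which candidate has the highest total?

Jamal: 9×3 + 4×4 + 3×5 + 5×5 = 83
Kira: 9×5 + 4×3 + 3×1 + 5×3 = 75
Alice: 9×1 + 4×5 + 3×3 + 5×2 = 48
Quinn: 9×4 + 4×1 + 3×2 + 5×1 = 51
Noor: 9×2 + 4×2 + 3×4 + 5×4 = 58

Jamal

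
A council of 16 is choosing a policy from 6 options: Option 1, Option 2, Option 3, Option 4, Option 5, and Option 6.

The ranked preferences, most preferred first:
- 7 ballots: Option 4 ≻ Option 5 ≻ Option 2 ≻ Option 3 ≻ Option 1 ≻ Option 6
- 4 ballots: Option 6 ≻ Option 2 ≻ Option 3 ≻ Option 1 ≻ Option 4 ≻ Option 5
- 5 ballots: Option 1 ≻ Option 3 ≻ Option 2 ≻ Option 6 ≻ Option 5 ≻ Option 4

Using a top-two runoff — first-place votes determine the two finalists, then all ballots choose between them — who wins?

Option 1

Round 1 first-place votes: Option 1 5, Option 2 0, Option 3 0, Option 4 7, Option 5 0, Option 6 4. Option 4 and Option 1 advance.
Runoff: Option 4 is ranked above Option 1 on 7 ballots, Option 1 above Option 4 on 9.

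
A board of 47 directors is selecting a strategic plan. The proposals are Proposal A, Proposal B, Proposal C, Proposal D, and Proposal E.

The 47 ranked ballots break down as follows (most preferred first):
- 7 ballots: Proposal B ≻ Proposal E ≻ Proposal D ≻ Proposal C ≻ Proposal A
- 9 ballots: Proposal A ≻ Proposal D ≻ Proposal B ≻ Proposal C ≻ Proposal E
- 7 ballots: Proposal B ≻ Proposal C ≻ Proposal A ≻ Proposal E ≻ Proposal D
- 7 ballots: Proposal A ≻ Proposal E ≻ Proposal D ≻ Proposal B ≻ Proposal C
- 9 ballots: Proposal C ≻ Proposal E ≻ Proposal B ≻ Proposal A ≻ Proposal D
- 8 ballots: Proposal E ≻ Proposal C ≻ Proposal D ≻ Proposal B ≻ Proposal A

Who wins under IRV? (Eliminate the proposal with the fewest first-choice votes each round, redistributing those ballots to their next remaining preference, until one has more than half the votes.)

Proposal C

Round 1: Proposal A 16, Proposal B 14, Proposal C 9, Proposal D 0, Proposal E 8. Proposal D eliminated.
Round 2: Proposal A 16, Proposal B 14, Proposal C 9, Proposal E 8. Proposal E eliminated.
Round 3: Proposal A 16, Proposal B 14, Proposal C 17. Proposal B eliminated.
Round 4: Proposal A 16, Proposal C 31. Proposal C has a majority (≥24).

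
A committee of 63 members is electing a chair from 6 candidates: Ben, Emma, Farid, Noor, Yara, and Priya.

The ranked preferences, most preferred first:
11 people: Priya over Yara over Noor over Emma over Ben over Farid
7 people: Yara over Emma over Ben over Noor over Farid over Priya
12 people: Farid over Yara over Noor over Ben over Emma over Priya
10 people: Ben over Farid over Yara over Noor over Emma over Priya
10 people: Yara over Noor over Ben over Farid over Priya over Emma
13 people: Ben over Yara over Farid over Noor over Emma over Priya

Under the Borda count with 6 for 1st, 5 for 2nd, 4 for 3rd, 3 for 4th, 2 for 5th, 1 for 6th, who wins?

Ben: 11×2 + 7×4 + 12×3 + 10×6 + 10×4 + 13×6 = 264
Emma: 11×3 + 7×5 + 12×2 + 10×2 + 10×1 + 13×2 = 148
Farid: 11×1 + 7×2 + 12×6 + 10×5 + 10×3 + 13×4 = 229
Noor: 11×4 + 7×3 + 12×4 + 10×3 + 10×5 + 13×3 = 232
Yara: 11×5 + 7×6 + 12×5 + 10×4 + 10×6 + 13×5 = 322
Priya: 11×6 + 7×1 + 12×1 + 10×1 + 10×2 + 13×1 = 128

Yara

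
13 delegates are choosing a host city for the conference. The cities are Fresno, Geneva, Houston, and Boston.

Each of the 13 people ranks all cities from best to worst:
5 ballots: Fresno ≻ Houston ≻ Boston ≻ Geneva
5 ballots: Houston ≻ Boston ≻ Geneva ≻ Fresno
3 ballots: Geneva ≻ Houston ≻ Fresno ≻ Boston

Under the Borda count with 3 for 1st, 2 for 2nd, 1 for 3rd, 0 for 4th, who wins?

Fresno: 5×3 + 5×0 + 3×1 = 18
Geneva: 5×0 + 5×1 + 3×3 = 14
Houston: 5×2 + 5×3 + 3×2 = 31
Boston: 5×1 + 5×2 + 3×0 = 15

Houston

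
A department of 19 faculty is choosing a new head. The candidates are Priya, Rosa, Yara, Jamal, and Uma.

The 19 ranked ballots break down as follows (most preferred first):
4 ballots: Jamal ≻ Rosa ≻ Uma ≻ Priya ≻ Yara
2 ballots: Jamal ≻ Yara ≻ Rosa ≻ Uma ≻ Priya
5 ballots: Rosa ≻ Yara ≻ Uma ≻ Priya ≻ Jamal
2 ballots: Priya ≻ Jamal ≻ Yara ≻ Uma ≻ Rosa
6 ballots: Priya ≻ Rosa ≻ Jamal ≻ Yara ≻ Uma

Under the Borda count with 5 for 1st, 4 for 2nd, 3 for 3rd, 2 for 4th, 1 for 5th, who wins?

Rosa

Priya: 4×2 + 2×1 + 5×2 + 2×5 + 6×5 = 60
Rosa: 4×4 + 2×3 + 5×5 + 2×1 + 6×4 = 73
Yara: 4×1 + 2×4 + 5×4 + 2×3 + 6×2 = 50
Jamal: 4×5 + 2×5 + 5×1 + 2×4 + 6×3 = 61
Uma: 4×3 + 2×2 + 5×3 + 2×2 + 6×1 = 41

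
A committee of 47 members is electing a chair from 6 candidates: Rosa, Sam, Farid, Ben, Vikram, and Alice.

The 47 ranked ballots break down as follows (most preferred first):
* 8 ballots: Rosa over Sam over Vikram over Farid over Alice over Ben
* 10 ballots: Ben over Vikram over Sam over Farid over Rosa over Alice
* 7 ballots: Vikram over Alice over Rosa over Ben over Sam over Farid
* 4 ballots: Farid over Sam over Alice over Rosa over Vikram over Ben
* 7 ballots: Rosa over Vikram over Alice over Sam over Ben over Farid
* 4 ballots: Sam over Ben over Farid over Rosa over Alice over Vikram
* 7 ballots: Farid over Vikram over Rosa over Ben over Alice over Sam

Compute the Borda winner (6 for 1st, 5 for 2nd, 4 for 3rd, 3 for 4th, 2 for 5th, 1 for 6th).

Vikram

Rosa: 8×6 + 10×2 + 7×4 + 4×3 + 7×6 + 4×3 + 7×4 = 190
Sam: 8×5 + 10×4 + 7×2 + 4×5 + 7×3 + 4×6 + 7×1 = 166
Farid: 8×3 + 10×3 + 7×1 + 4×6 + 7×1 + 4×4 + 7×6 = 150
Ben: 8×1 + 10×6 + 7×3 + 4×1 + 7×2 + 4×5 + 7×3 = 148
Vikram: 8×4 + 10×5 + 7×6 + 4×2 + 7×5 + 4×1 + 7×5 = 206
Alice: 8×2 + 10×1 + 7×5 + 4×4 + 7×4 + 4×2 + 7×2 = 127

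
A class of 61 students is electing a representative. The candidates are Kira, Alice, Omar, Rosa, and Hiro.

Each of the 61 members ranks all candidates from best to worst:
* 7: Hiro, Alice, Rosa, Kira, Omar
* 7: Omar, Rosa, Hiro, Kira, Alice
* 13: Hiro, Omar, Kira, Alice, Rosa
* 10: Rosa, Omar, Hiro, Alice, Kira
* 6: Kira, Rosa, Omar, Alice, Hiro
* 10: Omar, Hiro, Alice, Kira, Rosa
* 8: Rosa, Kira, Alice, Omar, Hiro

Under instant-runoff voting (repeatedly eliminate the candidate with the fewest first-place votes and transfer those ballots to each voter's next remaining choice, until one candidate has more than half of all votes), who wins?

Rosa

Round 1: Kira 6, Alice 0, Omar 17, Rosa 18, Hiro 20. Alice eliminated.
Round 2: Kira 6, Omar 17, Rosa 18, Hiro 20. Kira eliminated.
Round 3: Omar 17, Rosa 24, Hiro 20. Omar eliminated.
Round 4: Rosa 31, Hiro 30. Rosa has a majority (≥31).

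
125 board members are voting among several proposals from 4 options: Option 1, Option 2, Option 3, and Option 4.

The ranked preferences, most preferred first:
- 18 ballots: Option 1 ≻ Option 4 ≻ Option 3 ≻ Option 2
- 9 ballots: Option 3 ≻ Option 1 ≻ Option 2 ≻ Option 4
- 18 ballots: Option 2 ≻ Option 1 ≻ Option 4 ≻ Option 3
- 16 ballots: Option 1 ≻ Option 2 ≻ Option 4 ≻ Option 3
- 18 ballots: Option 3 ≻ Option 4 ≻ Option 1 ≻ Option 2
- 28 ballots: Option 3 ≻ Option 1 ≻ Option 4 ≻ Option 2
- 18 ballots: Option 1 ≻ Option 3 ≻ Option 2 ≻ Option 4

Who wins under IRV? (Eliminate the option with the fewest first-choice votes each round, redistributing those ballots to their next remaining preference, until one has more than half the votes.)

Round 1: Option 1 52, Option 2 18, Option 3 55, Option 4 0. Option 4 eliminated.
Round 2: Option 1 52, Option 2 18, Option 3 55. Option 2 eliminated.
Round 3: Option 1 70, Option 3 55. Option 1 has a majority (≥63).

Option 1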